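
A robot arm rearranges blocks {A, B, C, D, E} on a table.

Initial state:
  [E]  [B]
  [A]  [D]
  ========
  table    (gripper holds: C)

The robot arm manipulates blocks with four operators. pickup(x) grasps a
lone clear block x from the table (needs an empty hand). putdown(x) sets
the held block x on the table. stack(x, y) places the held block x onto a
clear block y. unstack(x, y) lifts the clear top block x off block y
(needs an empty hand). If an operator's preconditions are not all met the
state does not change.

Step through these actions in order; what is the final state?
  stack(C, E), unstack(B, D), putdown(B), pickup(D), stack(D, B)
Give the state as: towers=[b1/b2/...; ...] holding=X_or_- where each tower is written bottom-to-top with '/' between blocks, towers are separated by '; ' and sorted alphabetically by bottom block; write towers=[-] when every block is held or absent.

step 1 (stack(C, E)): towers=[A/E/C; D/B] holding=-
step 2 (unstack(B, D)): towers=[A/E/C; D] holding=B
step 3 (putdown(B)): towers=[A/E/C; B; D] holding=-
step 4 (pickup(D)): towers=[A/E/C; B] holding=D
step 5 (stack(D, B)): towers=[A/E/C; B/D] holding=-

towers=[A/E/C; B/D] holding=-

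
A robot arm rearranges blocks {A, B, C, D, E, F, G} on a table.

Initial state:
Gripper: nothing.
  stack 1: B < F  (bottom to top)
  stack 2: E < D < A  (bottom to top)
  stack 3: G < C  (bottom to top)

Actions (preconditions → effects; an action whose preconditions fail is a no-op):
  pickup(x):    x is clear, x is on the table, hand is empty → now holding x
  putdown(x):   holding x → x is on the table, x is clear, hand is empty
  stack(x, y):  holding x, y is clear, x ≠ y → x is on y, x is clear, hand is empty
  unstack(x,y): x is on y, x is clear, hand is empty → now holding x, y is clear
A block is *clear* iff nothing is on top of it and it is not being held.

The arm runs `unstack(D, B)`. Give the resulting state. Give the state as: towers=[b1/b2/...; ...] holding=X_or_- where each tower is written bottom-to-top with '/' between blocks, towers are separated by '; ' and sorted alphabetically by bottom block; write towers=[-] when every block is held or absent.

towers=[B/F; E/D/A; G/C] holding=-

before: towers=[B/F; E/D/A; G/C] holding=-
pre[unstack(D, B)]: on(D,B) ✗, clear(D) ✗, handempty ✓
on(D,B), clear(D) unmet → unstack(D, B) is a no-op
after:  towers=[B/F; E/D/A; G/C] holding=-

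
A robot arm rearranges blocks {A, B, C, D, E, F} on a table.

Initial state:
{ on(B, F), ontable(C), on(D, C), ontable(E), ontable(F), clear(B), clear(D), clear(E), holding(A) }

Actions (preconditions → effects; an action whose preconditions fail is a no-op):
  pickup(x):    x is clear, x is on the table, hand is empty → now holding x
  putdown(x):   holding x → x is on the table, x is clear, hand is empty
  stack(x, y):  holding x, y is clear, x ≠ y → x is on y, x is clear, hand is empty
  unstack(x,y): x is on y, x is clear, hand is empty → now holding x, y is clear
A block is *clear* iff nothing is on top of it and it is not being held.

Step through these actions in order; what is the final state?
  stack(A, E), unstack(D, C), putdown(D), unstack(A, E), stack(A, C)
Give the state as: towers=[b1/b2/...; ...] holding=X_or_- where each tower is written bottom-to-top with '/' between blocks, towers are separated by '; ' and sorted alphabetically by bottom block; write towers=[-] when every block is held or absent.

step 1 (stack(A, E)): towers=[C/D; E/A; F/B] holding=-
step 2 (unstack(D, C)): towers=[C; E/A; F/B] holding=D
step 3 (putdown(D)): towers=[C; D; E/A; F/B] holding=-
step 4 (unstack(A, E)): towers=[C; D; E; F/B] holding=A
step 5 (stack(A, C)): towers=[C/A; D; E; F/B] holding=-

towers=[C/A; D; E; F/B] holding=-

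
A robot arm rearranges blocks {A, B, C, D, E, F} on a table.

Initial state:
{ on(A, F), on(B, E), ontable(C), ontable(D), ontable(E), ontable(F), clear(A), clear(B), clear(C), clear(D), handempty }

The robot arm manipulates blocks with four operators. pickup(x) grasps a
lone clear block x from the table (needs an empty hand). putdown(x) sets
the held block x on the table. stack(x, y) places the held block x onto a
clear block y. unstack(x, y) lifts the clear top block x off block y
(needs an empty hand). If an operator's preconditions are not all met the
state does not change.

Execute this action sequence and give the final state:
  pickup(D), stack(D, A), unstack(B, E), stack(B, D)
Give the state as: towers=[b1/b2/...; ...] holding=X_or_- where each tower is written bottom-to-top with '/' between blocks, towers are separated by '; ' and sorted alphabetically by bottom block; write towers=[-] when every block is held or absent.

towers=[C; E; F/A/D/B] holding=-

step 1 (pickup(D)): towers=[C; E/B; F/A] holding=D
step 2 (stack(D, A)): towers=[C; E/B; F/A/D] holding=-
step 3 (unstack(B, E)): towers=[C; E; F/A/D] holding=B
step 4 (stack(B, D)): towers=[C; E; F/A/D/B] holding=-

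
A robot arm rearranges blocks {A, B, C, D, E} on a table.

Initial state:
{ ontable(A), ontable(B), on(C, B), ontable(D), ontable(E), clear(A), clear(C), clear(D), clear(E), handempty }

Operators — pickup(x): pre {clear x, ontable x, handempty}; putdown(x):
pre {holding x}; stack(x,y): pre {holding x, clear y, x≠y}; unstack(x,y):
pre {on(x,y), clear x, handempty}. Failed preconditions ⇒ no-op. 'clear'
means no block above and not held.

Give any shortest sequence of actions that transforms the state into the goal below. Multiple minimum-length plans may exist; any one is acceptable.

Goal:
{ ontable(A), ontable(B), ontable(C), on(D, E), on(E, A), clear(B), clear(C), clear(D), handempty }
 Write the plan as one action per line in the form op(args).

step 1 (pickup(E)): towers=[A; B/C; D] holding=E
step 2 (stack(E, A)): towers=[A/E; B/C; D] holding=-
step 3 (pickup(D)): towers=[A/E; B/C] holding=D
step 4 (stack(D, E)): towers=[A/E/D; B/C] holding=-
step 5 (unstack(C, B)): towers=[A/E/D; B] holding=C
step 6 (putdown(C)): towers=[A/E/D; B; C] holding=-
goal check: towers=[A/E/D; B; C] holding=- — reached (length 6, optimal by BFS)

pickup(E)
stack(E, A)
pickup(D)
stack(D, E)
unstack(C, B)
putdown(C)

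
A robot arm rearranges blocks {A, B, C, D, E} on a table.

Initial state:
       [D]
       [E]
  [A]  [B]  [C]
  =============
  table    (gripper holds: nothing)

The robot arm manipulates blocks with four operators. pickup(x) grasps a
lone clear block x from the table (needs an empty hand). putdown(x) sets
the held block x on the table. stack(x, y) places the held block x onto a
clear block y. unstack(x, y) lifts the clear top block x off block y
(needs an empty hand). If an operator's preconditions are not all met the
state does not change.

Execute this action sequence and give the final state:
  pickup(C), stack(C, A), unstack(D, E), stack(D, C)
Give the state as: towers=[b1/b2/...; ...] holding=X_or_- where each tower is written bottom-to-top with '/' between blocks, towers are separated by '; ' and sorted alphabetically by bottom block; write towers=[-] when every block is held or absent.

towers=[A/C/D; B/E] holding=-

step 1 (pickup(C)): towers=[A; B/E/D] holding=C
step 2 (stack(C, A)): towers=[A/C; B/E/D] holding=-
step 3 (unstack(D, E)): towers=[A/C; B/E] holding=D
step 4 (stack(D, C)): towers=[A/C/D; B/E] holding=-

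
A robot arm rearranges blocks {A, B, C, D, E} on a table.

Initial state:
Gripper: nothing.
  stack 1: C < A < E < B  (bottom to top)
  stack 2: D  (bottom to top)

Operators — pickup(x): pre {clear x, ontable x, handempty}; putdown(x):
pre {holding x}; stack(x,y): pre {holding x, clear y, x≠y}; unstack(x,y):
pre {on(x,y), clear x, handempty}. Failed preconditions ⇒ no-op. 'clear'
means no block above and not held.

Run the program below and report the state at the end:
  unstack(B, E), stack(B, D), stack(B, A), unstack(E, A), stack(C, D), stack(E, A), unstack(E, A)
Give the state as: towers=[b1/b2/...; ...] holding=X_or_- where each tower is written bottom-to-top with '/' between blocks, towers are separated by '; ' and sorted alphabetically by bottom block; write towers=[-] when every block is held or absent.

towers=[C/A; D/B] holding=E

step 1 (unstack(B, E)): towers=[C/A/E; D] holding=B
step 2 (stack(B, D)): towers=[C/A/E; D/B] holding=-
step 3 (stack(B, A)) [no-op]: towers=[C/A/E; D/B] holding=-
step 4 (unstack(E, A)): towers=[C/A; D/B] holding=E
step 5 (stack(C, D)) [no-op]: towers=[C/A; D/B] holding=E
step 6 (stack(E, A)): towers=[C/A/E; D/B] holding=-
step 7 (unstack(E, A)): towers=[C/A; D/B] holding=E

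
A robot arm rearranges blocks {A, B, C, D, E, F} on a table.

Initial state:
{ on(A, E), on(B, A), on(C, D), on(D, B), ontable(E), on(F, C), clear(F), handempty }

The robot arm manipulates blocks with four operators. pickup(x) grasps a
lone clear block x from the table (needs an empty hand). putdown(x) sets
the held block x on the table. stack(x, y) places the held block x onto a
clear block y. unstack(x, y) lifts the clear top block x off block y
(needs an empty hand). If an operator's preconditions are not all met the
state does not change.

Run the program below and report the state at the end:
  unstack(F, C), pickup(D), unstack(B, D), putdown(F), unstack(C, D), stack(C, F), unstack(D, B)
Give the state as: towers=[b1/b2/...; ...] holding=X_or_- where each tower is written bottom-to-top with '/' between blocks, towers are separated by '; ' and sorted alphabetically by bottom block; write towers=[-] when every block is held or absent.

towers=[E/A/B; F/C] holding=D

step 1 (unstack(F, C)): towers=[E/A/B/D/C] holding=F
step 2 (pickup(D)) [no-op]: towers=[E/A/B/D/C] holding=F
step 3 (unstack(B, D)) [no-op]: towers=[E/A/B/D/C] holding=F
step 4 (putdown(F)): towers=[E/A/B/D/C; F] holding=-
step 5 (unstack(C, D)): towers=[E/A/B/D; F] holding=C
step 6 (stack(C, F)): towers=[E/A/B/D; F/C] holding=-
step 7 (unstack(D, B)): towers=[E/A/B; F/C] holding=D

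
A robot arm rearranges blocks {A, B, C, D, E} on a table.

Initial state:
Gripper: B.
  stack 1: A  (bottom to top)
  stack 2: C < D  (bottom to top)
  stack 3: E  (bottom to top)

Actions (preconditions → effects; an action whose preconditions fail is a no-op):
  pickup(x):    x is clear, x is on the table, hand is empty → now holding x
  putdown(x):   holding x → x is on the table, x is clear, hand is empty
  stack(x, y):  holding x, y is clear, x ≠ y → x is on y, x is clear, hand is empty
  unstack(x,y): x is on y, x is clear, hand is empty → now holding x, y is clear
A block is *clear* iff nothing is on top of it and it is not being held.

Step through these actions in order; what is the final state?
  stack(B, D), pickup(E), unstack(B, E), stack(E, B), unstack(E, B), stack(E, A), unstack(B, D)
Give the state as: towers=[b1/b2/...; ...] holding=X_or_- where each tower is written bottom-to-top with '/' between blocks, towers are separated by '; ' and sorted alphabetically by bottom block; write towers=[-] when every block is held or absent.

step 1 (stack(B, D)): towers=[A; C/D/B; E] holding=-
step 2 (pickup(E)): towers=[A; C/D/B] holding=E
step 3 (unstack(B, E)) [no-op]: towers=[A; C/D/B] holding=E
step 4 (stack(E, B)): towers=[A; C/D/B/E] holding=-
step 5 (unstack(E, B)): towers=[A; C/D/B] holding=E
step 6 (stack(E, A)): towers=[A/E; C/D/B] holding=-
step 7 (unstack(B, D)): towers=[A/E; C/D] holding=B

towers=[A/E; C/D] holding=B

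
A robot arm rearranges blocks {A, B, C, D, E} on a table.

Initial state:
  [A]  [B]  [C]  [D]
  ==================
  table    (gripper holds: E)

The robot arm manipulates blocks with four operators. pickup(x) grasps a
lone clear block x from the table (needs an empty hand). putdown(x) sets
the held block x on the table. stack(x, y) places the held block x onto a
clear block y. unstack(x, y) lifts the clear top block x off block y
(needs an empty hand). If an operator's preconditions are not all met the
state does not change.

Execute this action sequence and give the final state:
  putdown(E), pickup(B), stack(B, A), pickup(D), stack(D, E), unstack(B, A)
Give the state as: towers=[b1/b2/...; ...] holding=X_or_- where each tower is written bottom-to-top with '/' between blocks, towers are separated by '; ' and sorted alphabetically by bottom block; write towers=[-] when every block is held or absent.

towers=[A; C; E/D] holding=B

step 1 (putdown(E)): towers=[A; B; C; D; E] holding=-
step 2 (pickup(B)): towers=[A; C; D; E] holding=B
step 3 (stack(B, A)): towers=[A/B; C; D; E] holding=-
step 4 (pickup(D)): towers=[A/B; C; E] holding=D
step 5 (stack(D, E)): towers=[A/B; C; E/D] holding=-
step 6 (unstack(B, A)): towers=[A; C; E/D] holding=B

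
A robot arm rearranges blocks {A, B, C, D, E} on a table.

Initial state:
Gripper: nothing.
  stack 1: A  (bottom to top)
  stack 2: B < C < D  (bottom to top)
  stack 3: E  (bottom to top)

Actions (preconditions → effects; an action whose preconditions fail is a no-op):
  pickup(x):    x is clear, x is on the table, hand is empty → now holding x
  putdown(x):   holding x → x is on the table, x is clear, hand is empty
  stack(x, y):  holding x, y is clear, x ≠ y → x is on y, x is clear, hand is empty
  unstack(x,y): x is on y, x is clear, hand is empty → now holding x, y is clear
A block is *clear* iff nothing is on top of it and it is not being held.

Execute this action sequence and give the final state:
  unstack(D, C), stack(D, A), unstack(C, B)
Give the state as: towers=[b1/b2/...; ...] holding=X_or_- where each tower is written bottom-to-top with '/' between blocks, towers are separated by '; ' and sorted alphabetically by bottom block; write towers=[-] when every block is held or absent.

step 1 (unstack(D, C)): towers=[A; B/C; E] holding=D
step 2 (stack(D, A)): towers=[A/D; B/C; E] holding=-
step 3 (unstack(C, B)): towers=[A/D; B; E] holding=C

towers=[A/D; B; E] holding=C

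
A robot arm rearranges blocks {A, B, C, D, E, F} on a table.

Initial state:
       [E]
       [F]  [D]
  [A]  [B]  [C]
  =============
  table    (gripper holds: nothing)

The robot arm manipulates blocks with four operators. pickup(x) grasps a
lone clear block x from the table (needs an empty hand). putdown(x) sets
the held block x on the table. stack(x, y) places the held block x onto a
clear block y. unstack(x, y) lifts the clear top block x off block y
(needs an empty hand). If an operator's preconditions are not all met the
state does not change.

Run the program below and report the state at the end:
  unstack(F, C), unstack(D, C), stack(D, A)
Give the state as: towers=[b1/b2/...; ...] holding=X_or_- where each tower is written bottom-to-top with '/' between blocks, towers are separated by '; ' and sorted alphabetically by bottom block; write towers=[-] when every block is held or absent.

towers=[A/D; B/F/E; C] holding=-

step 1 (unstack(F, C)) [no-op]: towers=[A; B/F/E; C/D] holding=-
step 2 (unstack(D, C)): towers=[A; B/F/E; C] holding=D
step 3 (stack(D, A)): towers=[A/D; B/F/E; C] holding=-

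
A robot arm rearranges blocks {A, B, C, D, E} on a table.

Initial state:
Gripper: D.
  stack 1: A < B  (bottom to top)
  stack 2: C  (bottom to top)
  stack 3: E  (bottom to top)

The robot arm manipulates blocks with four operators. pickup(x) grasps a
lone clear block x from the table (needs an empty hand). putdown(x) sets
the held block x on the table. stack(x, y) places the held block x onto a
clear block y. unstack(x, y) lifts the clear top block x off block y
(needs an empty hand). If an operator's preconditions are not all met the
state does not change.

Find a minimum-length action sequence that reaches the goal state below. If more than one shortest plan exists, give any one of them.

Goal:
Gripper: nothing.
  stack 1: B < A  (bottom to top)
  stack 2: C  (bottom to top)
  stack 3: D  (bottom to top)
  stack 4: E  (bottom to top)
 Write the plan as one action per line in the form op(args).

step 1 (putdown(D)): towers=[A/B; C; D; E] holding=-
step 2 (unstack(B, A)): towers=[A; C; D; E] holding=B
step 3 (putdown(B)): towers=[A; B; C; D; E] holding=-
step 4 (pickup(A)): towers=[B; C; D; E] holding=A
step 5 (stack(A, B)): towers=[B/A; C; D; E] holding=-
goal check: towers=[B/A; C; D; E] holding=- — reached (length 5, optimal by BFS)

putdown(D)
unstack(B, A)
putdown(B)
pickup(A)
stack(A, B)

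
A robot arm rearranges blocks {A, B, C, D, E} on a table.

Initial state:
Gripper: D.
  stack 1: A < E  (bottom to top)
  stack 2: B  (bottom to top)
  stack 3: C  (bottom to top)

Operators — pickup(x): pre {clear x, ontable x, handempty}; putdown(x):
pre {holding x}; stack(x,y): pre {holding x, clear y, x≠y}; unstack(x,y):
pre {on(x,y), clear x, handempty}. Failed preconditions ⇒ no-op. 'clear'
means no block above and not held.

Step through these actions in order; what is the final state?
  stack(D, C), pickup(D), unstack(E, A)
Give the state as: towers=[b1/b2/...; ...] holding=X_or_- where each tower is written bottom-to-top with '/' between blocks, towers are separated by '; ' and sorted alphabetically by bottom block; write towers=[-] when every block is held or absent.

step 1 (stack(D, C)): towers=[A/E; B; C/D] holding=-
step 2 (pickup(D)) [no-op]: towers=[A/E; B; C/D] holding=-
step 3 (unstack(E, A)): towers=[A; B; C/D] holding=E

towers=[A; B; C/D] holding=E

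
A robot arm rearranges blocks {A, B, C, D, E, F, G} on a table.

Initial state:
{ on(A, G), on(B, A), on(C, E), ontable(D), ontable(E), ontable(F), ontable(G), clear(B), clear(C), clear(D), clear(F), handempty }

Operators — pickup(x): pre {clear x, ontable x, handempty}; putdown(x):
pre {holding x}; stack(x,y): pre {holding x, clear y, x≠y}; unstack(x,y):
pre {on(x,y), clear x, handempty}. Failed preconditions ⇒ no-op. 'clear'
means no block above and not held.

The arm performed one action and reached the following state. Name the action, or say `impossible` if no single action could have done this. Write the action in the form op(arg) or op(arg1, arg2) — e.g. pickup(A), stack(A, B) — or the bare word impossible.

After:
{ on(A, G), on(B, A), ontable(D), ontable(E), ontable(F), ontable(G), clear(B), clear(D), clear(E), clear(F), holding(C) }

unstack(C, E)

target: towers=[D; E; F; G/A/B] holding=C
     unstack(B, A) → towers=[D; E/C; F; G/A] holding=B
         pickup(F) → towers=[D; E/C; G/A/B] holding=F
         pickup(D) → towers=[E/C; F; G/A/B] holding=D
     unstack(C, E) → towers=[D; E; F; G/A/B] holding=C  ← match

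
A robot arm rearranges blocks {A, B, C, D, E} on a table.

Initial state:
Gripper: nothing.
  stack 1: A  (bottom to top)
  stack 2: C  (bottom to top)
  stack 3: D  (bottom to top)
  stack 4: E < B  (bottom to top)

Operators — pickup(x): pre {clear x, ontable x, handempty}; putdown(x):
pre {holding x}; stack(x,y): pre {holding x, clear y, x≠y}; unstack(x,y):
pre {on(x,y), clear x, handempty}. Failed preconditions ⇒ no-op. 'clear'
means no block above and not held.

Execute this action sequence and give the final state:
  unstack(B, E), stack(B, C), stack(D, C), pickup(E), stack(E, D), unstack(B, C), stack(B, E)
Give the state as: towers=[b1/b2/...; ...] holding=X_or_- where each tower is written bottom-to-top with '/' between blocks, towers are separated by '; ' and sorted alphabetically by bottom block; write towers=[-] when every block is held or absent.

towers=[A; C; D/E/B] holding=-

step 1 (unstack(B, E)): towers=[A; C; D; E] holding=B
step 2 (stack(B, C)): towers=[A; C/B; D; E] holding=-
step 3 (stack(D, C)) [no-op]: towers=[A; C/B; D; E] holding=-
step 4 (pickup(E)): towers=[A; C/B; D] holding=E
step 5 (stack(E, D)): towers=[A; C/B; D/E] holding=-
step 6 (unstack(B, C)): towers=[A; C; D/E] holding=B
step 7 (stack(B, E)): towers=[A; C; D/E/B] holding=-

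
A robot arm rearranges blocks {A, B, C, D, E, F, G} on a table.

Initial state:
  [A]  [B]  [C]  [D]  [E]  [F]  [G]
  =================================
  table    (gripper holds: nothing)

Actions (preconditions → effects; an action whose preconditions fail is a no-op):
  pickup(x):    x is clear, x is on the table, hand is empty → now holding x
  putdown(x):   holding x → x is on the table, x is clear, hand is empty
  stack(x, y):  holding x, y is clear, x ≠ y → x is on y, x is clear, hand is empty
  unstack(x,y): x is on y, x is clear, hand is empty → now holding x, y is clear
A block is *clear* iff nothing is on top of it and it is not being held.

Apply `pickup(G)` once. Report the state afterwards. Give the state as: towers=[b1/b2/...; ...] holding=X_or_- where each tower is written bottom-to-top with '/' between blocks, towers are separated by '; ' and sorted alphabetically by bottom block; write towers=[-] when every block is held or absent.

before: towers=[A; B; C; D; E; F; G] holding=-
pre[pickup(G)]: clear(G) yes, ontable(G) yes, handempty yes
all met → apply pickup(G)
after:  towers=[A; B; C; D; E; F] holding=G

towers=[A; B; C; D; E; F] holding=G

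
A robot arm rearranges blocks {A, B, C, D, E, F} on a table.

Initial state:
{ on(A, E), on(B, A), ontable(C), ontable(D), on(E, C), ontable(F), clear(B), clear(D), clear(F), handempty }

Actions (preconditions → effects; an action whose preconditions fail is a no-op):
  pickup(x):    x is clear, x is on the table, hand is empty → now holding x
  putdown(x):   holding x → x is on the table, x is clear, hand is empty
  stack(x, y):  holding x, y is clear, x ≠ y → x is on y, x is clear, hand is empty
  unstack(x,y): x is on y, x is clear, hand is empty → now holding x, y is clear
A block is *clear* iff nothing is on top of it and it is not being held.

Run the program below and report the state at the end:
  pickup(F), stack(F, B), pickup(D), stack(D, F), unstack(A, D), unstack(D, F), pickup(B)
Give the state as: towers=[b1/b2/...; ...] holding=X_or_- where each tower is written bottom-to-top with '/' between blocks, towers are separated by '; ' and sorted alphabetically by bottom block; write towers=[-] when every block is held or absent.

step 1 (pickup(F)): towers=[C/E/A/B; D] holding=F
step 2 (stack(F, B)): towers=[C/E/A/B/F; D] holding=-
step 3 (pickup(D)): towers=[C/E/A/B/F] holding=D
step 4 (stack(D, F)): towers=[C/E/A/B/F/D] holding=-
step 5 (unstack(A, D)) [no-op]: towers=[C/E/A/B/F/D] holding=-
step 6 (unstack(D, F)): towers=[C/E/A/B/F] holding=D
step 7 (pickup(B)) [no-op]: towers=[C/E/A/B/F] holding=D

towers=[C/E/A/B/F] holding=D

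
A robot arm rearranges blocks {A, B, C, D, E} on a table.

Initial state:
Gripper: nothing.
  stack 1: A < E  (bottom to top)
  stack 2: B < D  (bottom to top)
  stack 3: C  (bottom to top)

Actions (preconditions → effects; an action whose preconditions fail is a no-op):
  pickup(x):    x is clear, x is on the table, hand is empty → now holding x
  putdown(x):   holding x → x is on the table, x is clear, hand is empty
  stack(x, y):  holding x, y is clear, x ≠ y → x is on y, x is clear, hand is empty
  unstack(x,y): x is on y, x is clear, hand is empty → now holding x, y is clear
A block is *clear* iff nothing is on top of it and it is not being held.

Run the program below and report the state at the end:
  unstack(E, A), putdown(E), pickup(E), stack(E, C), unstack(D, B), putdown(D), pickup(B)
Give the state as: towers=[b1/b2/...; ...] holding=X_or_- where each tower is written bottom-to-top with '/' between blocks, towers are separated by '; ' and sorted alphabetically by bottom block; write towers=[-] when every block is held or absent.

step 1 (unstack(E, A)): towers=[A; B/D; C] holding=E
step 2 (putdown(E)): towers=[A; B/D; C; E] holding=-
step 3 (pickup(E)): towers=[A; B/D; C] holding=E
step 4 (stack(E, C)): towers=[A; B/D; C/E] holding=-
step 5 (unstack(D, B)): towers=[A; B; C/E] holding=D
step 6 (putdown(D)): towers=[A; B; C/E; D] holding=-
step 7 (pickup(B)): towers=[A; C/E; D] holding=B

towers=[A; C/E; D] holding=B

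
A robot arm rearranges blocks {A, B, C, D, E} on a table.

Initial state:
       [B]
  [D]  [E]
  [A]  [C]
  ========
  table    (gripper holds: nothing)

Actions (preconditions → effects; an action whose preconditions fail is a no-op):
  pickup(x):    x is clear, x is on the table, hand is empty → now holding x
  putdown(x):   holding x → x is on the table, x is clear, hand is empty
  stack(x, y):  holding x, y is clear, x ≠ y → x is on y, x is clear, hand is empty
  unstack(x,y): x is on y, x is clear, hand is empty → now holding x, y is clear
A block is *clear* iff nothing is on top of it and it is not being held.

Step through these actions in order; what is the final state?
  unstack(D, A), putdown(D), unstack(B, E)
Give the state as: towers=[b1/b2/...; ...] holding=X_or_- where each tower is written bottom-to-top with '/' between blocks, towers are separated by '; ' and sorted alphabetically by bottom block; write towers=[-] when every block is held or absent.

step 1 (unstack(D, A)): towers=[A; C/E/B] holding=D
step 2 (putdown(D)): towers=[A; C/E/B; D] holding=-
step 3 (unstack(B, E)): towers=[A; C/E; D] holding=B

towers=[A; C/E; D] holding=B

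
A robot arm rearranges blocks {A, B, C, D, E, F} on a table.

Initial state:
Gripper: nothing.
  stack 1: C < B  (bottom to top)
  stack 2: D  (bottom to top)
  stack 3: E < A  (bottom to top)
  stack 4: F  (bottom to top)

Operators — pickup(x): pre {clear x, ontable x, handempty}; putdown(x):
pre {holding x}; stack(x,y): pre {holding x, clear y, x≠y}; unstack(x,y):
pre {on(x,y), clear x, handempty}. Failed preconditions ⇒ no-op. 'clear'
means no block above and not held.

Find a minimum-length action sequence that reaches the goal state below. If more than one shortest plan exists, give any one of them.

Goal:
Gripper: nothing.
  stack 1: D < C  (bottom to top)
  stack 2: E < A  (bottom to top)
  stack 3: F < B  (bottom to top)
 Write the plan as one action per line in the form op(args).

step 1 (unstack(B, C)): towers=[C; D; E/A; F] holding=B
step 2 (stack(B, F)): towers=[C; D; E/A; F/B] holding=-
step 3 (pickup(C)): towers=[D; E/A; F/B] holding=C
step 4 (stack(C, D)): towers=[D/C; E/A; F/B] holding=-
goal check: towers=[D/C; E/A; F/B] holding=- — reached (length 4, optimal by BFS)

unstack(B, C)
stack(B, F)
pickup(C)
stack(C, D)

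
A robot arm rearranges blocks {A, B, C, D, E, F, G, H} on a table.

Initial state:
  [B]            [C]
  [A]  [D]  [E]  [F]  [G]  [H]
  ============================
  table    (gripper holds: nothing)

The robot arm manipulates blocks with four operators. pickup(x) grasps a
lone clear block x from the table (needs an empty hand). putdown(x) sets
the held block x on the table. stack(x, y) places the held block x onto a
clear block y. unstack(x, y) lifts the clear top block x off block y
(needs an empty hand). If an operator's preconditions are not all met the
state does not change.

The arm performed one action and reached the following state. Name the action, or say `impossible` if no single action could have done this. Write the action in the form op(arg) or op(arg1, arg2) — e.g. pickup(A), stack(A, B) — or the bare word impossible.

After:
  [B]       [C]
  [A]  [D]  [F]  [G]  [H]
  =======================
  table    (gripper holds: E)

pickup(E)

target: towers=[A/B; D; F/C; G; H] holding=E
         pickup(G) → towers=[A/B; D; E; F/C; H] holding=G
         pickup(E) → towers=[A/B; D; F/C; G; H] holding=E  ← match
         pickup(H) → towers=[A/B; D; E; F/C; G] holding=H
     unstack(B, A) → towers=[A; D; E; F/C; G; H] holding=B
         pickup(D) → towers=[A/B; E; F/C; G; H] holding=D
     unstack(C, F) → towers=[A/B; D; E; F; G; H] holding=C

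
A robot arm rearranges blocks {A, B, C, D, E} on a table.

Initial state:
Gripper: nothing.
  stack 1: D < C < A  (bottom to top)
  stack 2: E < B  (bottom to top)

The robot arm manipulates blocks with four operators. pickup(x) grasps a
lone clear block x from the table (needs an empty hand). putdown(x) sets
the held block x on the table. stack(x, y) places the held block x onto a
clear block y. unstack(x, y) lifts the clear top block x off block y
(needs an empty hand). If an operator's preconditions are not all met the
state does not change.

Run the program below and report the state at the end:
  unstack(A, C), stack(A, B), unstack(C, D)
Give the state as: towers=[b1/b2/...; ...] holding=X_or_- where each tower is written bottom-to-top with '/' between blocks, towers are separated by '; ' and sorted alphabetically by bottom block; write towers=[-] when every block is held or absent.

towers=[D; E/B/A] holding=C

step 1 (unstack(A, C)): towers=[D/C; E/B] holding=A
step 2 (stack(A, B)): towers=[D/C; E/B/A] holding=-
step 3 (unstack(C, D)): towers=[D; E/B/A] holding=C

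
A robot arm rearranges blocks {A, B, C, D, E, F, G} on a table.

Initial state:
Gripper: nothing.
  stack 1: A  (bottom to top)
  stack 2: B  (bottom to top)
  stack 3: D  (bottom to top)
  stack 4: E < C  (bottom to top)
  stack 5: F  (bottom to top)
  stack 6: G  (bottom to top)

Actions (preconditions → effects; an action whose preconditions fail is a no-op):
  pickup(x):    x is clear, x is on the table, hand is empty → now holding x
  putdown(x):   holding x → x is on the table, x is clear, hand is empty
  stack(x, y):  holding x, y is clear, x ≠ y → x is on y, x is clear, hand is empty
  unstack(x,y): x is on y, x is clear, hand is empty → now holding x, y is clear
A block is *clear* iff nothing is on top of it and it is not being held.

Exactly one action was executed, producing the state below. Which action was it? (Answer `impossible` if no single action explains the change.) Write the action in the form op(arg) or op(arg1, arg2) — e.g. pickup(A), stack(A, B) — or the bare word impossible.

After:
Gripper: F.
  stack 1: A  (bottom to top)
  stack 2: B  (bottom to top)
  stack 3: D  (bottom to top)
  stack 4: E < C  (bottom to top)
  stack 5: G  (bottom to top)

target: towers=[A; B; D; E/C; G] holding=F
         pickup(B) → towers=[A; D; E/C; F; G] holding=B
         pickup(F) → towers=[A; B; D; E/C; G] holding=F  ← match
         pickup(G) → towers=[A; B; D; E/C; F] holding=G
         pickup(D) → towers=[A; B; E/C; F; G] holding=D
         pickup(A) → towers=[B; D; E/C; F; G] holding=A
     unstack(C, E) → towers=[A; B; D; E; F; G] holding=C

pickup(F)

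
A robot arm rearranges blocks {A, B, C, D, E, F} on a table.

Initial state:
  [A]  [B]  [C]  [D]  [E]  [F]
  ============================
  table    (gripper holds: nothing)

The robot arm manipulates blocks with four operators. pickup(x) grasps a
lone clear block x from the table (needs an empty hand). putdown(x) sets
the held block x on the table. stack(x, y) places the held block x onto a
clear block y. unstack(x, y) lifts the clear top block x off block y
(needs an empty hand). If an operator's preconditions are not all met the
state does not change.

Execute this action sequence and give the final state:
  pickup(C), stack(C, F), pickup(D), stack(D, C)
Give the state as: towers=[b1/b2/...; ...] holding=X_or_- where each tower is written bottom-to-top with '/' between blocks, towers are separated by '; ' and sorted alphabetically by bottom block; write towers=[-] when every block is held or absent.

towers=[A; B; E; F/C/D] holding=-

step 1 (pickup(C)): towers=[A; B; D; E; F] holding=C
step 2 (stack(C, F)): towers=[A; B; D; E; F/C] holding=-
step 3 (pickup(D)): towers=[A; B; E; F/C] holding=D
step 4 (stack(D, C)): towers=[A; B; E; F/C/D] holding=-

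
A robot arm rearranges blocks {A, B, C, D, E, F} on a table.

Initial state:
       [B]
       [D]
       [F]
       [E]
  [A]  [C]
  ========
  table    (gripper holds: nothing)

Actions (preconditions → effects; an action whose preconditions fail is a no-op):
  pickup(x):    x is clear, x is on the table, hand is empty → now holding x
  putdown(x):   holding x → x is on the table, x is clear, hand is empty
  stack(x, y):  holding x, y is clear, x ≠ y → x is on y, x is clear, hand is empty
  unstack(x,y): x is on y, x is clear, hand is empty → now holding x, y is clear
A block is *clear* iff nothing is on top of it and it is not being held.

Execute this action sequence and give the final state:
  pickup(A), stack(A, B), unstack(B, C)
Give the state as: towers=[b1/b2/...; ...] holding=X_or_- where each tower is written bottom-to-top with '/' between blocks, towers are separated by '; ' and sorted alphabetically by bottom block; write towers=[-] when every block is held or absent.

step 1 (pickup(A)): towers=[C/E/F/D/B] holding=A
step 2 (stack(A, B)): towers=[C/E/F/D/B/A] holding=-
step 3 (unstack(B, C)) [no-op]: towers=[C/E/F/D/B/A] holding=-

towers=[C/E/F/D/B/A] holding=-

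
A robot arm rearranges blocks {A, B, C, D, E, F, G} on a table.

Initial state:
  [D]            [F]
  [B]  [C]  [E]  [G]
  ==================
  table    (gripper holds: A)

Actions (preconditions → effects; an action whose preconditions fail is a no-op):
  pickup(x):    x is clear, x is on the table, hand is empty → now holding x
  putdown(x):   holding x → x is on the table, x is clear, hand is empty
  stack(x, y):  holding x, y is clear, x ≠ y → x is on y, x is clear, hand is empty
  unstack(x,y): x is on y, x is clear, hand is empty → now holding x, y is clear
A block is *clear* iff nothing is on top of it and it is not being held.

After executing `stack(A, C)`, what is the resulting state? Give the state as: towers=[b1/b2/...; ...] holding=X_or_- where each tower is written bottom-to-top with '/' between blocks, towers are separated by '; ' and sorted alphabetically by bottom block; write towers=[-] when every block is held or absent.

towers=[B/D; C/A; E; G/F] holding=-

before: towers=[B/D; C; E; G/F] holding=A
pre[stack(A, C)]: holding(A) ok, clear(C) ok, A≠C ok
all met → apply stack(A, C)
after:  towers=[B/D; C/A; E; G/F] holding=-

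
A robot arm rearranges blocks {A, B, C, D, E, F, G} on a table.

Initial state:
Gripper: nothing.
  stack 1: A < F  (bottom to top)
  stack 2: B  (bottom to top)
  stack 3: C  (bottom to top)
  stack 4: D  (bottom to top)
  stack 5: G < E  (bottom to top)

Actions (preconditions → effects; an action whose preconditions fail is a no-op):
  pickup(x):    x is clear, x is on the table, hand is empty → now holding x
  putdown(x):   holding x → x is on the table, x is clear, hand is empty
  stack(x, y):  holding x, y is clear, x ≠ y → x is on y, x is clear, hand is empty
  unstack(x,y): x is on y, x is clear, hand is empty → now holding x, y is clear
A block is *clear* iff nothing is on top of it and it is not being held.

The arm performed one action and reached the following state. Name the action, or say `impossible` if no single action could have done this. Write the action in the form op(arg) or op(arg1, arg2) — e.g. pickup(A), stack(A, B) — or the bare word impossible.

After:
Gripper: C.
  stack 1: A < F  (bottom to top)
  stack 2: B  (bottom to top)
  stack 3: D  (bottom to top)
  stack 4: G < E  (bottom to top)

pickup(C)

target: towers=[A/F; B; D; G/E] holding=C
         pickup(B) → towers=[A/F; C; D; G/E] holding=B
     unstack(F, A) → towers=[A; B; C; D; G/E] holding=F
         pickup(D) → towers=[A/F; B; C; G/E] holding=D
     unstack(E, G) → towers=[A/F; B; C; D; G] holding=E
         pickup(C) → towers=[A/F; B; D; G/E] holding=C  ← match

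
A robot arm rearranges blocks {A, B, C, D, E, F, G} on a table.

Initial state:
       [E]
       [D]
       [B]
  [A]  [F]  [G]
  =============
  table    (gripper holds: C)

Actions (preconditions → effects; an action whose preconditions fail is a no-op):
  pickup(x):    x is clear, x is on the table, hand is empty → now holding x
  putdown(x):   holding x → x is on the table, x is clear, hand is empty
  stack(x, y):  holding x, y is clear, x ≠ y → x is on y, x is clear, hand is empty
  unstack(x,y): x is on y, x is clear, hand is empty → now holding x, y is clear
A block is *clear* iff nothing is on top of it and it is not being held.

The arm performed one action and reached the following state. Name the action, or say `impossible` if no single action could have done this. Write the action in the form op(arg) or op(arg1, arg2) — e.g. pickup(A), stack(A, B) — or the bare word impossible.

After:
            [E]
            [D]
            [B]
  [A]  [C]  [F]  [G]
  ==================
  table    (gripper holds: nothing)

putdown(C)

target: towers=[A; C; F/B/D/E; G] holding=-
        putdown(C) → towers=[A; C; F/B/D/E; G] holding=-  ← match
       stack(C, G) → towers=[A; F/B/D/E; G/C] holding=-
       stack(C, A) → towers=[A/C; F/B/D/E; G] holding=-
       stack(C, E) → towers=[A; F/B/D/E/C; G] holding=-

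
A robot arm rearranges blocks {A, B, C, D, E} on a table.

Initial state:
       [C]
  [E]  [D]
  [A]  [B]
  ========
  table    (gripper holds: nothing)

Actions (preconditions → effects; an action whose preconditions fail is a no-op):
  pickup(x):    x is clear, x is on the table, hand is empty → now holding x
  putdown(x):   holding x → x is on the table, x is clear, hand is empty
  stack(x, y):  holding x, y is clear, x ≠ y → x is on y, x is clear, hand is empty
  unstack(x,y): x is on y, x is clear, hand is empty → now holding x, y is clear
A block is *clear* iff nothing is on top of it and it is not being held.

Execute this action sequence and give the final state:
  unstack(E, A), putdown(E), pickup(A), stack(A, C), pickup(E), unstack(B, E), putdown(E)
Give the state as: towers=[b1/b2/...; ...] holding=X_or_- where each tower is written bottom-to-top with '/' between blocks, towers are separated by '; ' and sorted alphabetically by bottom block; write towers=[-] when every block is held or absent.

towers=[B/D/C/A; E] holding=-

step 1 (unstack(E, A)): towers=[A; B/D/C] holding=E
step 2 (putdown(E)): towers=[A; B/D/C; E] holding=-
step 3 (pickup(A)): towers=[B/D/C; E] holding=A
step 4 (stack(A, C)): towers=[B/D/C/A; E] holding=-
step 5 (pickup(E)): towers=[B/D/C/A] holding=E
step 6 (unstack(B, E)) [no-op]: towers=[B/D/C/A] holding=E
step 7 (putdown(E)): towers=[B/D/C/A; E] holding=-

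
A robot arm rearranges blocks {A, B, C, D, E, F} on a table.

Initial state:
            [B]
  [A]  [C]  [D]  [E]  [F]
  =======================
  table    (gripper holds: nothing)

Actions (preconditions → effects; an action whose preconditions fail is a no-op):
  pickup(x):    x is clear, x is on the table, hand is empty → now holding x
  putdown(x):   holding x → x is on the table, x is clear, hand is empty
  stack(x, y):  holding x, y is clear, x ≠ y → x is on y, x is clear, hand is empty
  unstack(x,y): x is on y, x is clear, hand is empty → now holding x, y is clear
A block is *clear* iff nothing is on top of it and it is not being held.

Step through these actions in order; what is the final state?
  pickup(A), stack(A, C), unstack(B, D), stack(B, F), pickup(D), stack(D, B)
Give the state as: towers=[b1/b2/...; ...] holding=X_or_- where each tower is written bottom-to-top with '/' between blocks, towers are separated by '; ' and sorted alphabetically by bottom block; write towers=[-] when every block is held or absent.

step 1 (pickup(A)): towers=[C; D/B; E; F] holding=A
step 2 (stack(A, C)): towers=[C/A; D/B; E; F] holding=-
step 3 (unstack(B, D)): towers=[C/A; D; E; F] holding=B
step 4 (stack(B, F)): towers=[C/A; D; E; F/B] holding=-
step 5 (pickup(D)): towers=[C/A; E; F/B] holding=D
step 6 (stack(D, B)): towers=[C/A; E; F/B/D] holding=-

towers=[C/A; E; F/B/D] holding=-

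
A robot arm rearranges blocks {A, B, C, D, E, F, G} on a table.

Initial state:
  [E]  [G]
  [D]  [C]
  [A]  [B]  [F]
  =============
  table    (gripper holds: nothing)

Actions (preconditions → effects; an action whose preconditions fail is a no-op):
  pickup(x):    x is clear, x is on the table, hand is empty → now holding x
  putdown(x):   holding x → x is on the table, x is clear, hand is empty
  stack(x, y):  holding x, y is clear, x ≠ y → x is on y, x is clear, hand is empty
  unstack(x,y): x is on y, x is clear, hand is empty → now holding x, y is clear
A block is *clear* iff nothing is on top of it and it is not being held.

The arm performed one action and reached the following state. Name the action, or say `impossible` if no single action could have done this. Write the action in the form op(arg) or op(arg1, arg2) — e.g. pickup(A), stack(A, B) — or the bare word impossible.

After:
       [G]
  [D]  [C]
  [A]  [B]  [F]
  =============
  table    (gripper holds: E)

unstack(E, D)

target: towers=[A/D; B/C/G; F] holding=E
         pickup(F) → towers=[A/D/E; B/C/G] holding=F
     unstack(G, C) → towers=[A/D/E; B/C; F] holding=G
     unstack(E, D) → towers=[A/D; B/C/G; F] holding=E  ← match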